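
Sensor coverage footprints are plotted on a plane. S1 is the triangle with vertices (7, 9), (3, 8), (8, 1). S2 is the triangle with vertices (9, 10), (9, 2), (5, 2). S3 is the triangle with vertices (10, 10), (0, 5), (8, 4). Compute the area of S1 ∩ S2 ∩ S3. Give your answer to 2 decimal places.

The intersection is the polygon with vertices (7.3,6.6), (7.619,4.048), (6.118,4.235).
By the shoelace formula its area is 1.89.

1.89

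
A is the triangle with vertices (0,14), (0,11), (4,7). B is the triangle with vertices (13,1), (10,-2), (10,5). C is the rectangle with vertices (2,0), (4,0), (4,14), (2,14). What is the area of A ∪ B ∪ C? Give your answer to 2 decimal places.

43.00

By inclusion–exclusion:
Individual areas: |A| = 6, |B| = 10.5, |C| = 28.
|A∩B| = 0.
|A∩C| = 1.5.
|B∩C| = 0.
|A∩B∩C| = 0.
|A ∪ B ∪ C| = 44.5 − 1.5 + 0 = 43.00.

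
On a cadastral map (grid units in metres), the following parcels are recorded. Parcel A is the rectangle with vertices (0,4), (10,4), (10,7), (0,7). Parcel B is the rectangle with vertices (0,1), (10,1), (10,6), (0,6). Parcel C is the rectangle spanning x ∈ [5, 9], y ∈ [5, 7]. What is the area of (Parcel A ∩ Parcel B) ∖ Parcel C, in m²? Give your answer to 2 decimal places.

16.00

|Parcel A ∩ Parcel B| = 20.
|(Parcel A ∩ Parcel B) ∩ Parcel C| = 4.
|(Parcel A ∩ Parcel B) ∖ Parcel C| = 20 − 4 = 16.00.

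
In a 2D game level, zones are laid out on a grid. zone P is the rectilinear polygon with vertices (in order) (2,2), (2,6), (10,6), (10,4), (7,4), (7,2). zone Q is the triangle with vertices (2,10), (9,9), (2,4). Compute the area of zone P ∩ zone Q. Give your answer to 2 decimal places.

The intersection is the polygon with vertices (2,6), (4.8,6), (2,4).
By the shoelace formula its area is 2.80.

2.80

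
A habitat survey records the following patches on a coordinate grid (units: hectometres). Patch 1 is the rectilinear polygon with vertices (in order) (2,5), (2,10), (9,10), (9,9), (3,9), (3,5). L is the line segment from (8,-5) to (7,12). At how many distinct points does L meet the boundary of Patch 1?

2

The segment meets the boundary at (7.118,10), (7.176,9).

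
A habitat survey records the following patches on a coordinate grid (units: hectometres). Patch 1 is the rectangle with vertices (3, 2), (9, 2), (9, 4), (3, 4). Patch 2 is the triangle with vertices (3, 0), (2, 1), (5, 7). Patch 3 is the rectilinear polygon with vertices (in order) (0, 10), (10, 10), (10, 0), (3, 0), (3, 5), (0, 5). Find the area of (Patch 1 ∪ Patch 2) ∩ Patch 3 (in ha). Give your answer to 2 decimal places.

|Patch 1 ∪ Patch 2| = 15.0357.
|(Patch 1 ∪ Patch 2) ∩ Patch 3| = 13.54.

13.54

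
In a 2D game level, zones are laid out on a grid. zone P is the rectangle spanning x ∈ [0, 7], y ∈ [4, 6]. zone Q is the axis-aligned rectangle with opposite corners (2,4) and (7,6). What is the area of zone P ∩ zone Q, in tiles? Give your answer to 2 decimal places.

|zone P∩zone Q|: x∈[2,7], y∈[4,6] → 5·2 = 10.

10.00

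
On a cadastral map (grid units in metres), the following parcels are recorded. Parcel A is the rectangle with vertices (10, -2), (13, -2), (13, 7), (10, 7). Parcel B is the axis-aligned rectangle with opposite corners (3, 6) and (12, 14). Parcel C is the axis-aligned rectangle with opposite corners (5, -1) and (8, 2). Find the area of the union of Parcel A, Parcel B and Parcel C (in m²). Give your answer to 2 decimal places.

By inclusion–exclusion:
Individual areas: |Parcel A| = 27, |Parcel B| = 72, |Parcel C| = 9.
|Parcel A∩Parcel B|: x∈[10,12], y∈[6,7] → 2·1 = 2.
|Parcel A∩Parcel C| = 0 (no overlap).
|Parcel B∩Parcel C| = 0 (no overlap).
|Parcel A∩Parcel B∩Parcel C| = 0.
|Parcel A ∪ Parcel B ∪ Parcel C| = 108 − 2 + 0 = 106.00.

106.00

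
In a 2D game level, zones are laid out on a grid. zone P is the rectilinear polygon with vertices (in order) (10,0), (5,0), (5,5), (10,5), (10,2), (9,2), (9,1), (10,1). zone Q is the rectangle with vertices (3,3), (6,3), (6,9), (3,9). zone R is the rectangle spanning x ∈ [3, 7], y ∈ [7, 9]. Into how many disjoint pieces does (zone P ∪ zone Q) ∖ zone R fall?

1

(zone P ∪ zone Q) ∖ zone R is a single connected region.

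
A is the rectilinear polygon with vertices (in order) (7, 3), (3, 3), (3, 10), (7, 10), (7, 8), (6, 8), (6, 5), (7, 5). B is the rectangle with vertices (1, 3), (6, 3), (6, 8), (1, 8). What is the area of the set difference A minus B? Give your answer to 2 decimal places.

|A| = 25, |A∩B| = 15.
|A ∖ B| = |A| − |A∩B| = 25 − 15 = 10.00.

10.00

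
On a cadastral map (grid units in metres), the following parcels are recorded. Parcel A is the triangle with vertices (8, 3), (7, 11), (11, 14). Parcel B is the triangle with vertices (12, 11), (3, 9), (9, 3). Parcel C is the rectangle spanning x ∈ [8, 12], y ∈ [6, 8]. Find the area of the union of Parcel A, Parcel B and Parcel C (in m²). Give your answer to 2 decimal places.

By inclusion–exclusion:
Individual areas: |Parcel A| = 17.5, |Parcel B| = 33, |Parcel C| = 8.
|Parcel A∩Parcel B| = 10.237.
|Parcel A∩Parcel C| = 2.1818.
|Parcel B∩Parcel C| = 5.
|Parcel A∩Parcel B∩Parcel C| = 2.1818.
|Parcel A ∪ Parcel B ∪ Parcel C| = 58.5 − 17.4188 + 2.1818 = 43.26.

43.26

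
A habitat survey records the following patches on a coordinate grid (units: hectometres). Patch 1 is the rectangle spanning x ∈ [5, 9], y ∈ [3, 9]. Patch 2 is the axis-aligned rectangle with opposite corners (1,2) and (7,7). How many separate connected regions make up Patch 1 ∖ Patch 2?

Patch 1 ∖ Patch 2 is a single connected region.

1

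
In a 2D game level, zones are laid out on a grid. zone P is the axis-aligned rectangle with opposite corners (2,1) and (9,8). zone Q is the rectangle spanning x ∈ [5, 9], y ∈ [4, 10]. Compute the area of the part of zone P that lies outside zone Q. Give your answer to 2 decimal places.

|zone P∩zone Q|: x∈[5,9], y∈[4,8] → 4·4 = 16.
|zone P| = 49.
|zone P ∖ zone Q| = |zone P| − |zone P∩zone Q| = 49 − 16 = 33.00.

33.00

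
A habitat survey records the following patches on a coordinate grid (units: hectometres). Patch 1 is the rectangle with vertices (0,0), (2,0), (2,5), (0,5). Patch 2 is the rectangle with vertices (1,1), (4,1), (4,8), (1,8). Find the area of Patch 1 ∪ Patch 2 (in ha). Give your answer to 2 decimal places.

By inclusion–exclusion:
Individual areas: |Patch 1| = 10, |Patch 2| = 21.
|Patch 1∩Patch 2|: x∈[1,2], y∈[1,5] → 1·4 = 4.
|Patch 1 ∪ Patch 2| = 31 − 4 = 27.00.

27.00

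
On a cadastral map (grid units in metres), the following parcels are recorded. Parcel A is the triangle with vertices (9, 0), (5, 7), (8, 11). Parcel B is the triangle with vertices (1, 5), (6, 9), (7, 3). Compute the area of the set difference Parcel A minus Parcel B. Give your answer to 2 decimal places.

|Parcel A| = 18.5, |Parcel A∩Parcel B| = 3.1658.
|Parcel A ∖ Parcel B| = |Parcel A| − |Parcel A∩Parcel B| = 18.5 − 3.1658 = 15.33.

15.33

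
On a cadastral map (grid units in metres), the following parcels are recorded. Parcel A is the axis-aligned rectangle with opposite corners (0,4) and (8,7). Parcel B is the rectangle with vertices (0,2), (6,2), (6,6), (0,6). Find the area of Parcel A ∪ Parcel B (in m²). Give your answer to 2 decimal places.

36.00

By inclusion–exclusion:
Individual areas: |Parcel A| = 24, |Parcel B| = 24.
|Parcel A∩Parcel B|: x∈[0,6], y∈[4,6] → 6·2 = 12.
|Parcel A ∪ Parcel B| = 48 − 12 = 36.00.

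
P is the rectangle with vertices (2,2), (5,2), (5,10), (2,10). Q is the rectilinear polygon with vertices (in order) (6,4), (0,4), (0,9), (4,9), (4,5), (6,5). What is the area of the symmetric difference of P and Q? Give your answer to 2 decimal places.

24.00

|P| = 24, |Q| = 22, |P∩Q| = 11.
|P △ Q| = |P| + |Q| − 2·|P∩Q| = 24 + 22 − 22 = 24.00.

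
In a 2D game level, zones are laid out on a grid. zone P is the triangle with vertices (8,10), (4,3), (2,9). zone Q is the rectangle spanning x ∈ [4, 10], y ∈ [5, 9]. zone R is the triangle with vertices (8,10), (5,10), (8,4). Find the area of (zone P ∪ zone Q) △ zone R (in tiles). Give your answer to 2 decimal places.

|zone P ∪ zone Q| = 33.8571.
|(zone P ∪ zone Q) ∩ zone R| = 7.772.
|(zone P ∪ zone Q) △ zone R| = 33.8571 + 9 − 15.544 = 27.31.

27.31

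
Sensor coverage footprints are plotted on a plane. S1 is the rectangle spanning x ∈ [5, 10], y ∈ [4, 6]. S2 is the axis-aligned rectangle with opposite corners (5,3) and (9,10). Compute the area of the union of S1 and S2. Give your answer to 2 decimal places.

30.00

By inclusion–exclusion:
Individual areas: |S1| = 10, |S2| = 28.
|S1∩S2|: x∈[5,9], y∈[4,6] → 4·2 = 8.
|S1 ∪ S2| = 38 − 8 = 30.00.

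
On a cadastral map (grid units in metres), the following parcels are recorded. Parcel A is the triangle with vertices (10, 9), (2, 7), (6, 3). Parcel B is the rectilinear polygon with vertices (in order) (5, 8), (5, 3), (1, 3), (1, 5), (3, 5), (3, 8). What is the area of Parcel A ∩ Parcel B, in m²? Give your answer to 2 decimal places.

The intersection is the polygon with vertices (5,7.75), (5,4), (3,6), (3,7.25).
By the shoelace formula its area is 5.00.

5.00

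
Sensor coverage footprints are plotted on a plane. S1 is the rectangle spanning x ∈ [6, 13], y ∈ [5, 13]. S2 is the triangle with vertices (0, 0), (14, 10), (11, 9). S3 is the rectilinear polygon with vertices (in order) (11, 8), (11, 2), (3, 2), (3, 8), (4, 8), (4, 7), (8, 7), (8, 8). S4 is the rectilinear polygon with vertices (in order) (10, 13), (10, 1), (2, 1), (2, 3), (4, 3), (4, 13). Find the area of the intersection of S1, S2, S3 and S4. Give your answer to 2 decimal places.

The intersection is the polygon with vertices (6.111,5), (9.778,8), (10,8), (10,7.143), (7,5).
By the shoelace formula its area is 2.95.

2.95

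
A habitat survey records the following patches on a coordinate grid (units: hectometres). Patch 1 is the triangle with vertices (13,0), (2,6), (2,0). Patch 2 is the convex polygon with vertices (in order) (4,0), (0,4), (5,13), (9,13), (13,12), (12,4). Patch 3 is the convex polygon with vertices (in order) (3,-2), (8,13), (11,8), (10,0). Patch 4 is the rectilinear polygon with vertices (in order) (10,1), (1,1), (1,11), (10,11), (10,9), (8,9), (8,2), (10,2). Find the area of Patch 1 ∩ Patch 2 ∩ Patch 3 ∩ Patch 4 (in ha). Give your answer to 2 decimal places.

The intersection is the polygon with vertices (6,1), (4,1), (5.103,4.308), (8,2.727), (8,2).
By the shoelace formula its area is 8.12.

8.12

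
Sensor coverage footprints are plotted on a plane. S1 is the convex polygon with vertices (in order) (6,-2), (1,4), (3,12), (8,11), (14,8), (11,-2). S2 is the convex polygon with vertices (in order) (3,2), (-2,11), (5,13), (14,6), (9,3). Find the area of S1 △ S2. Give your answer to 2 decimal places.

|S1| = 126.5, |S2| = 99.5, |S1∩S2| = 78.2793.
|S1 △ S2| = |S1| + |S2| − 2·|S1∩S2| = 126.5 + 99.5 − 156.5586 = 69.44.

69.44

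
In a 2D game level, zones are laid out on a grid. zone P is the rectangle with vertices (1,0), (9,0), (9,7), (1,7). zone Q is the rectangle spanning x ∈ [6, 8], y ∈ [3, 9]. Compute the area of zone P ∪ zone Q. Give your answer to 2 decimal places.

By inclusion–exclusion:
Individual areas: |zone P| = 56, |zone Q| = 12.
|zone P∩zone Q|: x∈[6,8], y∈[3,7] → 2·4 = 8.
|zone P ∪ zone Q| = 68 − 8 = 60.00.

60.00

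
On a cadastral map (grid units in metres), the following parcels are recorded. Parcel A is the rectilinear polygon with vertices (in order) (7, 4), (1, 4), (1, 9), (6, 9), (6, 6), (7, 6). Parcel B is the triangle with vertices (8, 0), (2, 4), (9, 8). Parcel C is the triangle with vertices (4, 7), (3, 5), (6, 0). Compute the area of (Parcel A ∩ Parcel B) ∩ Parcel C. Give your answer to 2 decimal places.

The region (Parcel A ∩ Parcel B) ∩ Parcel C is the polygon with vertices (4.456,5.404), (4.857,4), (3.6,4), (3.192,4.681).
By the shoelace formula its area is 1.46.

1.46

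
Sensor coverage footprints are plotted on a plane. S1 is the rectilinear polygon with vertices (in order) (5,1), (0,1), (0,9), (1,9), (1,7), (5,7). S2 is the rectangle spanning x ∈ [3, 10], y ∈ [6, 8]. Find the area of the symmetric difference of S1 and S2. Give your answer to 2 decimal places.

42.00

|S1| = 32, |S2| = 14, |S1∩S2| = 2.
|S1 △ S2| = |S1| + |S2| − 2·|S1∩S2| = 32 + 14 − 4 = 42.00.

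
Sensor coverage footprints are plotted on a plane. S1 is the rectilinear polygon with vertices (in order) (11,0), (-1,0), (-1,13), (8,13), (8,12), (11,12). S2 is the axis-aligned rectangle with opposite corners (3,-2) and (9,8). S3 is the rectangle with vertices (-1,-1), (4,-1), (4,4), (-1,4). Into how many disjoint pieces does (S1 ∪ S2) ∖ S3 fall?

(S1 ∪ S2) ∖ S3 is a single connected region.

1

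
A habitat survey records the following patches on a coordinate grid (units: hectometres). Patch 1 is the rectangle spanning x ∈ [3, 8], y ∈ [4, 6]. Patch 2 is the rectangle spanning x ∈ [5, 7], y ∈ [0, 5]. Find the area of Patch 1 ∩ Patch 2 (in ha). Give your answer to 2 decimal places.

2.00

|Patch 1∩Patch 2|: x∈[5,7], y∈[4,5] → 2·1 = 2.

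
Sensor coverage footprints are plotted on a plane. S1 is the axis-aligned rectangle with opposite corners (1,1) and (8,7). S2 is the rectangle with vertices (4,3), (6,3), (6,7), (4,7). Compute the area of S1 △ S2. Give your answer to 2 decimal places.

|S1∩S2|: x∈[4,6], y∈[3,7] → 2·4 = 8.
|S1 △ S2| = |S1| + |S2| − 2·|S1∩S2| = 42 + 8 − 16 = 34.00.

34.00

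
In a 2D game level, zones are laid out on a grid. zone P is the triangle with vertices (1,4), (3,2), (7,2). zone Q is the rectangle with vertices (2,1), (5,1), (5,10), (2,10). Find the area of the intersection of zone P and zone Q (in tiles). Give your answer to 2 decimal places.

The intersection is the polygon with vertices (3,2), (2,3), (2,3.667), (5,2.667), (5,2).
By the shoelace formula its area is 3.00.

3.00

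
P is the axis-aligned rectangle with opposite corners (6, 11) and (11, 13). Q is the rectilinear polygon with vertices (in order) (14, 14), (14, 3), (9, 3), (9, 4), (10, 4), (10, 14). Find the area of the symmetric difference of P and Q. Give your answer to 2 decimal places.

|P| = 10, |Q| = 45, |P∩Q| = 2.
|P △ Q| = |P| + |Q| − 2·|P∩Q| = 10 + 45 − 4 = 51.00.

51.00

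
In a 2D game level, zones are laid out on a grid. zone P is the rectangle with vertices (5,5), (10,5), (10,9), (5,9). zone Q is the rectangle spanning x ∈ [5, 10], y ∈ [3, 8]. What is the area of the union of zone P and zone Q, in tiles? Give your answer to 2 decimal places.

30.00

By inclusion–exclusion:
Individual areas: |zone P| = 20, |zone Q| = 25.
|zone P∩zone Q|: x∈[5,10], y∈[5,8] → 5·3 = 15.
|zone P ∪ zone Q| = 45 − 15 = 30.00.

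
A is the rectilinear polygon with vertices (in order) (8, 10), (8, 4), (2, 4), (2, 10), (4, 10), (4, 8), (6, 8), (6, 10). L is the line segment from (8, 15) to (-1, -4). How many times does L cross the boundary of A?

2

The segment meets the boundary at (2.789,4), (4.684,8).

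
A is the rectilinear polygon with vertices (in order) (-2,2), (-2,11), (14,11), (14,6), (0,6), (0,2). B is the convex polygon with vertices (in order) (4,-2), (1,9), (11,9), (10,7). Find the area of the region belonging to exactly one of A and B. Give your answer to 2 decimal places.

|A| = 88, |B| = 56.5, |A∩B| = 26.4394.
|A △ B| = |A| + |B| − 2·|A∩B| = 88 + 56.5 − 52.8788 = 91.62.

91.62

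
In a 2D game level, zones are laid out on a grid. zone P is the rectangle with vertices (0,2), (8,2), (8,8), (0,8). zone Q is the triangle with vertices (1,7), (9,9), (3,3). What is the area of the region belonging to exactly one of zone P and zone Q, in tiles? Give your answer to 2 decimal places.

|zone P| = 48, |zone Q| = 18, |zone P∩zone Q| = 16.5.
|zone P △ zone Q| = |zone P| + |zone Q| − 2·|zone P∩zone Q| = 48 + 18 − 33 = 33.00.

33.00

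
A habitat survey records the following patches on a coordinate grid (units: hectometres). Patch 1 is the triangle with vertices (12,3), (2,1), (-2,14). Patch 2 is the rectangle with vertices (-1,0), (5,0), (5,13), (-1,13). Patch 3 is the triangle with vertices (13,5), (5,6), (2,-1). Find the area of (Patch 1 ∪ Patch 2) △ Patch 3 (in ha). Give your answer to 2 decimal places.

83.92

|Patch 1 ∪ Patch 2| = 103.4114.
|(Patch 1 ∪ Patch 2) ∩ Patch 3| = 24.4958.
|(Patch 1 ∪ Patch 2) △ Patch 3| = 103.4114 + 29.5 − 48.9916 = 83.92.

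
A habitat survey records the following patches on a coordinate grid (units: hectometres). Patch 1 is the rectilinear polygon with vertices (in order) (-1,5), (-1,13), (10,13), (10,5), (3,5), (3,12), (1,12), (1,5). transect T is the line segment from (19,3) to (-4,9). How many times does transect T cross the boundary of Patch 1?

The segment meets the boundary at (-1,8.217), (1,7.696), (3,7.174), (10,5.348).

4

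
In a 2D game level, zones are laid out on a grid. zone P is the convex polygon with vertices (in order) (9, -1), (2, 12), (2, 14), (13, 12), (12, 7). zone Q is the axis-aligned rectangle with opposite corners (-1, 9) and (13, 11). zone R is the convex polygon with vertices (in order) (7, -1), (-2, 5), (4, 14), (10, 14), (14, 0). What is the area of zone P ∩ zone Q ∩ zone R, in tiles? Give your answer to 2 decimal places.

The intersection is the polygon with vertices (10.857,11), (11.429,9), (3.615,9), (2.538,11).
By the shoelace formula its area is 16.13.

16.13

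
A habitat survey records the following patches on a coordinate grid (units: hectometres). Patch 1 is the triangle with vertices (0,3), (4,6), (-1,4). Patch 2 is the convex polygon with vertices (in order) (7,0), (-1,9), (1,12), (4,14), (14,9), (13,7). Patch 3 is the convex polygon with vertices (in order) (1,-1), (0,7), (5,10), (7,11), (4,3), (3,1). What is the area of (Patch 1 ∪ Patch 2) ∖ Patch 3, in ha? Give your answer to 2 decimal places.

|Patch 1 ∪ Patch 2| = 113.0783.
|(Patch 1 ∪ Patch 2) ∩ Patch 3| = 22.0698.
|(Patch 1 ∪ Patch 2) ∖ Patch 3| = 113.0783 − 22.0698 = 91.01.

91.01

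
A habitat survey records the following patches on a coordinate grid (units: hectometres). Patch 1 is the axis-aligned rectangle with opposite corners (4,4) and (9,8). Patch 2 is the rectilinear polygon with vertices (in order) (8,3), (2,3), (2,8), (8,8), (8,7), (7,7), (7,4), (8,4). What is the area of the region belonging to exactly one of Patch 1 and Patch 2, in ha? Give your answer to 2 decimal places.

|Patch 1| = 20, |Patch 2| = 27, |Patch 1∩Patch 2| = 13.
|Patch 1 △ Patch 2| = |Patch 1| + |Patch 2| − 2·|Patch 1∩Patch 2| = 20 + 27 − 26 = 21.00.

21.00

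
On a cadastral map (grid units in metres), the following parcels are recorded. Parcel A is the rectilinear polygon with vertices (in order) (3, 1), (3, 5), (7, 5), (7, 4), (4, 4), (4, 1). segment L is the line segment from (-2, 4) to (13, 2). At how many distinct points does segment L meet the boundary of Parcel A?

2

The segment meets the boundary at (4,3.2), (3,3.333).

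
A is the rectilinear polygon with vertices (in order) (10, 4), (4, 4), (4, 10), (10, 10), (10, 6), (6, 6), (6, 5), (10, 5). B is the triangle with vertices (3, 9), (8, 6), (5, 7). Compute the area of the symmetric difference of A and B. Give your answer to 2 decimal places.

|A| = 32, |B| = 2, |A∩B| = 1.8.
|A △ B| = |A| + |B| − 2·|A∩B| = 32 + 2 − 3.6 = 30.40.

30.40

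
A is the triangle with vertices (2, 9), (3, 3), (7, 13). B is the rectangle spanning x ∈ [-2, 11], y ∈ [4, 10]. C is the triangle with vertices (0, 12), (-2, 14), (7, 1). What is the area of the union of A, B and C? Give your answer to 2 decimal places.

By inclusion–exclusion:
Individual areas: |A| = 17, |B| = 78, |C| = 4.
|A∩B| = 12.8917.
|A∩C| = 0.9539.
|B∩C| = 2.014.
|A∩B∩C| = 0.9539.
|A ∪ B ∪ C| = 99 − 15.8596 + 0.9539 = 84.09.

84.09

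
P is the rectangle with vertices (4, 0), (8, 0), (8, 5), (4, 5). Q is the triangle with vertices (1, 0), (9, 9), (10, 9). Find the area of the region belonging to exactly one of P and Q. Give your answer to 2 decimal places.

|P| = 20, |Q| = 4.5, |P∩Q| = 0.8264.
|P △ Q| = |P| + |Q| − 2·|P∩Q| = 20 + 4.5 − 1.6528 = 22.85.

22.85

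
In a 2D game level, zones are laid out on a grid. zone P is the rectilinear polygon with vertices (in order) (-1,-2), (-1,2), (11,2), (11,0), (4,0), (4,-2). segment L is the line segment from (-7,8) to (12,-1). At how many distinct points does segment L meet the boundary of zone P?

2

The segment meets the boundary at (9.889,0), (5.667,2).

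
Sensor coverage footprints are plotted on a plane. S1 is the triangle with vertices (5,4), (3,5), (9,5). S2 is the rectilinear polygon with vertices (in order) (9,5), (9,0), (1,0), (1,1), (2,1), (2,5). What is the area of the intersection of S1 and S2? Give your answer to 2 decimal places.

The intersection is the polygon with vertices (3,5), (9,5), (5,4).
By the shoelace formula its area is 3.00.

3.00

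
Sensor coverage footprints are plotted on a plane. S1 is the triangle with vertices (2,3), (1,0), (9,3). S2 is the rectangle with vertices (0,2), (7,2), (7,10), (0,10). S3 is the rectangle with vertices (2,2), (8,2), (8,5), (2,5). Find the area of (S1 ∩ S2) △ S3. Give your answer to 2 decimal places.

|S1 ∩ S2| = 5.0833.
|(S1 ∩ S2) ∩ S3| = 4.9167.
|(S1 ∩ S2) △ S3| = 5.0833 + 18 − 9.8333 = 13.25.

13.25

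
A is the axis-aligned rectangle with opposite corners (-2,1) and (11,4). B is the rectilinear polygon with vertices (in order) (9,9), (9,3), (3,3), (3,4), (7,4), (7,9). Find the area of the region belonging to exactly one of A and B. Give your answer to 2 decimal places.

|A| = 39, |B| = 16, |A∩B| = 6.
|A △ B| = |A| + |B| − 2·|A∩B| = 39 + 16 − 12 = 43.00.

43.00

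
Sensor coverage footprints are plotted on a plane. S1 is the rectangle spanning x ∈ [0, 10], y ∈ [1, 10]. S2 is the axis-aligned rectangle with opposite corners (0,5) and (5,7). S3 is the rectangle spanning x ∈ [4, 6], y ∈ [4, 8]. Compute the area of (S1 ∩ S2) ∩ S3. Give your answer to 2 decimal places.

The region (S1 ∩ S2) ∩ S3 is the polygon with vertices (5,7), (5,5), (4,5), (4,7).
By the shoelace formula its area is 2.00.

2.00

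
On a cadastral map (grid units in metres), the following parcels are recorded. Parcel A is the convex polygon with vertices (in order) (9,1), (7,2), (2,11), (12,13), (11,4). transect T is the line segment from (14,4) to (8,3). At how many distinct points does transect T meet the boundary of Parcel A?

1

The segment meets the boundary at (10.625,3.438).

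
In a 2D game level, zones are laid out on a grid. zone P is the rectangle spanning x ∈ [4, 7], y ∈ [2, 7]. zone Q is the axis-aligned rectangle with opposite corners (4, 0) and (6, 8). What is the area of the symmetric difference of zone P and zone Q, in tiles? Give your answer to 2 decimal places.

11.00

|zone P∩zone Q|: x∈[4,6], y∈[2,7] → 2·5 = 10.
|zone P △ zone Q| = |zone P| + |zone Q| − 2·|zone P∩zone Q| = 15 + 16 − 20 = 11.00.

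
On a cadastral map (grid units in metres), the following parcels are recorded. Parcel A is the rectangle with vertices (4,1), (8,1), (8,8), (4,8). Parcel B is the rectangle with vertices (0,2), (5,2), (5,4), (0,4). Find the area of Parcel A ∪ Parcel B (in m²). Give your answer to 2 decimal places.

By inclusion–exclusion:
Individual areas: |Parcel A| = 28, |Parcel B| = 10.
|Parcel A∩Parcel B|: x∈[4,5], y∈[2,4] → 1·2 = 2.
|Parcel A ∪ Parcel B| = 38 − 2 = 36.00.

36.00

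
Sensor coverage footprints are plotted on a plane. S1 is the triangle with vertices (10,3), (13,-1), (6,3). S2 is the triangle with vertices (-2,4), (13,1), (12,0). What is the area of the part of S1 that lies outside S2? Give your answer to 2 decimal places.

|S1| = 8, |S1∩S2| = 2.9413.
|S1 ∖ S2| = |S1| − |S1∩S2| = 8 − 2.9413 = 5.06.

5.06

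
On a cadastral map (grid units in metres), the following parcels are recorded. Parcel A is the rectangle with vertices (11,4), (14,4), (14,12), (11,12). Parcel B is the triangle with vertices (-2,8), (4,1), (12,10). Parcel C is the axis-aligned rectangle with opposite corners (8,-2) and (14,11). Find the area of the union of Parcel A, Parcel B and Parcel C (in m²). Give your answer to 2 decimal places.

128.14

By inclusion–exclusion:
Individual areas: |Parcel A| = 24, |Parcel B| = 55, |Parcel C| = 78.
|Parcel A∩Parcel B| = 0.4911.
|Parcel A∩Parcel C|: x∈[11,14], y∈[4,11] → 3·7 = 21.
|Parcel B∩Parcel C| = 7.8571.
|Parcel A∩Parcel B∩Parcel C| = 0.4911.
|Parcel A ∪ Parcel B ∪ Parcel C| = 157 − 29.3482 + 0.4911 = 128.14.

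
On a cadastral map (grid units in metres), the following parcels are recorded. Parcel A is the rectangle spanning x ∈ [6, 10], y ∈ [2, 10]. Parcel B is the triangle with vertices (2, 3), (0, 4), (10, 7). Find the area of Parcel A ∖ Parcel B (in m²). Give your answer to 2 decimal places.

30.40

|Parcel A| = 32, |Parcel A∩Parcel B| = 1.6.
|Parcel A ∖ Parcel B| = |Parcel A| − |Parcel A∩Parcel B| = 32 − 1.6 = 30.40.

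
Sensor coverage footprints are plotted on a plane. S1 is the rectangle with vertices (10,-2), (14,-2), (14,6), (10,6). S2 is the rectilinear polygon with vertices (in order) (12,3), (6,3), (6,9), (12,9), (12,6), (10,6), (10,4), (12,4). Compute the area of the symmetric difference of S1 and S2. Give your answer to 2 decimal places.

|S1| = 32, |S2| = 32, |S1∩S2| = 2.
|S1 △ S2| = |S1| + |S2| − 2·|S1∩S2| = 32 + 32 − 4 = 60.00.

60.00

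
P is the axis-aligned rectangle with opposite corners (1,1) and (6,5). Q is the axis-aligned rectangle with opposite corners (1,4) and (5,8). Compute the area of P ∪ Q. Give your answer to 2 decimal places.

32.00

By inclusion–exclusion:
Individual areas: |P| = 20, |Q| = 16.
|P∩Q|: x∈[1,5], y∈[4,5] → 4·1 = 4.
|P ∪ Q| = 36 − 4 = 32.00.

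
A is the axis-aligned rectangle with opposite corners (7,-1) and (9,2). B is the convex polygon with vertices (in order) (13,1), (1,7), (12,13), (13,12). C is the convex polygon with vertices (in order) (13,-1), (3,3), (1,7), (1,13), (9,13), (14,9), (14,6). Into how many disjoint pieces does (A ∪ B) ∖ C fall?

2

(A ∪ B) ∖ C splits into 2 disjoint pieces (area 4, area 4.4405).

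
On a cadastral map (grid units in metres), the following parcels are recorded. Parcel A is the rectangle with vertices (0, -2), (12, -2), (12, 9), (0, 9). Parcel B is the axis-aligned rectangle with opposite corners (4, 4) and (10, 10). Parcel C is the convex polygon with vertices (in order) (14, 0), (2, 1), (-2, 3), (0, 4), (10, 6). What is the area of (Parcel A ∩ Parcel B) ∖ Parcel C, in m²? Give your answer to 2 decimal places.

21.60

|Parcel A ∩ Parcel B| = 30.
|(Parcel A ∩ Parcel B) ∩ Parcel C| = 8.4.
|(Parcel A ∩ Parcel B) ∖ Parcel C| = 30 − 8.4 = 21.60.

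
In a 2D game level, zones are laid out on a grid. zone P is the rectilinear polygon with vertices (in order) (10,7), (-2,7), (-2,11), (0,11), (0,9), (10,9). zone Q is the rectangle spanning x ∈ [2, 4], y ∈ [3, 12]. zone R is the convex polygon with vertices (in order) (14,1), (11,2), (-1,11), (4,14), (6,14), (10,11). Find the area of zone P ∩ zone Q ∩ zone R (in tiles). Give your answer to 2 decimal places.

The intersection is the polygon with vertices (2,9), (4,9), (4,7.25), (2,8.75).
By the shoelace formula its area is 2.00.

2.00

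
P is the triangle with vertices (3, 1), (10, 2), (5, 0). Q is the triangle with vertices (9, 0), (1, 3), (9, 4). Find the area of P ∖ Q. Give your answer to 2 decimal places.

|P| = 4.5, |P∩Q| = 1.6784.
|P ∖ Q| = |P| − |P∩Q| = 4.5 − 1.6784 = 2.82.

2.82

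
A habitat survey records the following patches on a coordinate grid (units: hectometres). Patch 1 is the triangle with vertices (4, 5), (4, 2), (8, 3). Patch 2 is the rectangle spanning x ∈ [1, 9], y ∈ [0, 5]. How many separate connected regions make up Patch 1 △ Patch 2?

Patch 1 △ Patch 2 is a single connected region.

1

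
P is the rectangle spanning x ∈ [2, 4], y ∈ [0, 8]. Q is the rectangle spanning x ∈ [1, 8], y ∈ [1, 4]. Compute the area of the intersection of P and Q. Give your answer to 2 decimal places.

|P∩Q|: x∈[2,4], y∈[1,4] → 2·3 = 6.

6.00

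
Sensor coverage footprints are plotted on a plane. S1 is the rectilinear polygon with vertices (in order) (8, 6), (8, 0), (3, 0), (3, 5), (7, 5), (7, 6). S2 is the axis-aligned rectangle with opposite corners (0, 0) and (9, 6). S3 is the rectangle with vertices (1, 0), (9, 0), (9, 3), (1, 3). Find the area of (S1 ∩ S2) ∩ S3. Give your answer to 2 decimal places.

15.00

The region (S1 ∩ S2) ∩ S3 is the polygon with vertices (3,0), (3,3), (8,3), (8,0).
By the shoelace formula its area is 15.00.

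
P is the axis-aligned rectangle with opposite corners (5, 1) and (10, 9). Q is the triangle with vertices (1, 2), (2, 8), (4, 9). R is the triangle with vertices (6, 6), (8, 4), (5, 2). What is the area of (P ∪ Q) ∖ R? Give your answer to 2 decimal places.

|P ∪ Q| = 45.5.
|(P ∪ Q) ∩ R| = 5.
|(P ∪ Q) ∖ R| = 45.5 − 5 = 40.50.

40.50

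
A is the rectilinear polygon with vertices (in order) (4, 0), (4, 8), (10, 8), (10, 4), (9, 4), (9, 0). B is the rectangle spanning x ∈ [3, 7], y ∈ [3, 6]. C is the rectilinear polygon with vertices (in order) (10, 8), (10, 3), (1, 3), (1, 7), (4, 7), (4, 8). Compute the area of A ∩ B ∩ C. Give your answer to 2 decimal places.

9.00

The intersection is the polygon with vertices (7,6), (7,3), (4,3), (4,6).
By the shoelace formula its area is 9.00.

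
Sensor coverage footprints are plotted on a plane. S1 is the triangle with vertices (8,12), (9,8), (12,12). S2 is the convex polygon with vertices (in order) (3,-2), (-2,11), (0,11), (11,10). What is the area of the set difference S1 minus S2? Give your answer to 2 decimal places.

|S1| = 8, |S1∩S2| = 2.2801.
|S1 ∖ S2| = |S1| − |S1∩S2| = 8 − 2.2801 = 5.72.

5.72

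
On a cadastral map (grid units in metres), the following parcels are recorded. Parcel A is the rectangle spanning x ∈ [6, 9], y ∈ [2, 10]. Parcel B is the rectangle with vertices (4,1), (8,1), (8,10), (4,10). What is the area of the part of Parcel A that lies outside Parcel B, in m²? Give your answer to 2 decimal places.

|Parcel A∩Parcel B|: x∈[6,8], y∈[2,10] → 2·8 = 16.
|Parcel A| = 24.
|Parcel A ∖ Parcel B| = |Parcel A| − |Parcel A∩Parcel B| = 24 − 16 = 8.00.

8.00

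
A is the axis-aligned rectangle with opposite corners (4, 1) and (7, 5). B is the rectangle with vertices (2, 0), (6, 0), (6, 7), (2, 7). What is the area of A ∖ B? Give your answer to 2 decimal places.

|A∩B|: x∈[4,6], y∈[1,5] → 2·4 = 8.
|A| = 12.
|A ∖ B| = |A| − |A∩B| = 12 − 8 = 4.00.

4.00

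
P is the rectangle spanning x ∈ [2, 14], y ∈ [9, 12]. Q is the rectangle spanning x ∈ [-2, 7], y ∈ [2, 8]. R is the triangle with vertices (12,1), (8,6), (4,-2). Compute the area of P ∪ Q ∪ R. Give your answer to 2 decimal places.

By inclusion–exclusion:
Individual areas: |P| = 36, |Q| = 54, |R| = 26.
|P∩Q| = 0 (no overlap).
|P∩R| = 0.
|Q∩R| = 1.
|P∩Q∩R| = 0.
|P ∪ Q ∪ R| = 116 − 1 + 0 = 115.00.

115.00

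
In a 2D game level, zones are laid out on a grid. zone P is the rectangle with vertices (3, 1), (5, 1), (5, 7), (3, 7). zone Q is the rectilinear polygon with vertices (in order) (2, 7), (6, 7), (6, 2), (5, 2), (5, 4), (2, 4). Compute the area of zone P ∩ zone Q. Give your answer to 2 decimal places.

6.00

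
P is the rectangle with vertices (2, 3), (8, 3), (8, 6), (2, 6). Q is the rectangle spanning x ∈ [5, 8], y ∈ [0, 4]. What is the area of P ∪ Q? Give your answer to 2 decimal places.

27.00

By inclusion–exclusion:
Individual areas: |P| = 18, |Q| = 12.
|P∩Q|: x∈[5,8], y∈[3,4] → 3·1 = 3.
|P ∪ Q| = 30 − 3 = 27.00.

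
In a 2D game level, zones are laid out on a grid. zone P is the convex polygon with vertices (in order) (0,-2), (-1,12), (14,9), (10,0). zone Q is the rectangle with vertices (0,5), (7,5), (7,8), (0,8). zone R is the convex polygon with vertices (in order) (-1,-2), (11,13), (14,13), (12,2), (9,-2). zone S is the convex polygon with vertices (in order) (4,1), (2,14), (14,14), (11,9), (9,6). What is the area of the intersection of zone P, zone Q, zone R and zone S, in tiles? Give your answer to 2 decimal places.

3.60

The intersection is the polygon with vertices (4.6,5), (7,8), (7,5).
By the shoelace formula its area is 3.60.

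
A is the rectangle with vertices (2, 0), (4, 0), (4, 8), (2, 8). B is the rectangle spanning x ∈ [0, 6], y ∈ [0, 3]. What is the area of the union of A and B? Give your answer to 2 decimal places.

28.00

By inclusion–exclusion:
Individual areas: |A| = 16, |B| = 18.
|A∩B|: x∈[2,4], y∈[0,3] → 2·3 = 6.
|A ∪ B| = 34 − 6 = 28.00.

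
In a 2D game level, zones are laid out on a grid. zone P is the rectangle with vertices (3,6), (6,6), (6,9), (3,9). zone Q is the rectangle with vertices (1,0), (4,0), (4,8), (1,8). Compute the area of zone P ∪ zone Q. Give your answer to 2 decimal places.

By inclusion–exclusion:
Individual areas: |zone P| = 9, |zone Q| = 24.
|zone P∩zone Q|: x∈[3,4], y∈[6,8] → 1·2 = 2.
|zone P ∪ zone Q| = 33 − 2 = 31.00.

31.00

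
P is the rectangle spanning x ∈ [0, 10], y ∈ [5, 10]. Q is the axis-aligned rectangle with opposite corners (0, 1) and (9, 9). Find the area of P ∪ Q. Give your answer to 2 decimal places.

By inclusion–exclusion:
Individual areas: |P| = 50, |Q| = 72.
|P∩Q|: x∈[0,9], y∈[5,9] → 9·4 = 36.
|P ∪ Q| = 122 − 36 = 86.00.

86.00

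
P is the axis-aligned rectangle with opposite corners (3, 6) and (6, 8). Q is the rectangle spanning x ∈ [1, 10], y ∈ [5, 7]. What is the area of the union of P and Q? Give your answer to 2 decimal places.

21.00

By inclusion–exclusion:
Individual areas: |P| = 6, |Q| = 18.
|P∩Q|: x∈[3,6], y∈[6,7] → 3·1 = 3.
|P ∪ Q| = 24 − 3 = 21.00.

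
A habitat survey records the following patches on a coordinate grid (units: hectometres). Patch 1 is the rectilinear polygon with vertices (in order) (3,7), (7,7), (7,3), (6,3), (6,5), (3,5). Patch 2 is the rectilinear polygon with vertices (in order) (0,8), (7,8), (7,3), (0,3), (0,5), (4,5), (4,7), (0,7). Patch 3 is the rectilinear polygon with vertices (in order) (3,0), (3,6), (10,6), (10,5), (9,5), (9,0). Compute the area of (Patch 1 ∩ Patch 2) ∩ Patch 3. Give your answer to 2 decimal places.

|Patch 1 ∩ Patch 2| = 8.
|(Patch 1 ∩ Patch 2) ∩ Patch 3| = 5.00.

5.00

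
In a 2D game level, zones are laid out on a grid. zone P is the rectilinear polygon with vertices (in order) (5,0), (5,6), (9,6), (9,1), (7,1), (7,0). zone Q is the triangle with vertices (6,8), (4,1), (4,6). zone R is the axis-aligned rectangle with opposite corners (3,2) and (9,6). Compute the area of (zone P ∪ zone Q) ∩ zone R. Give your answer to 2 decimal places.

The region (zone P ∪ zone Q) ∩ zone R is the polygon with vertices (4.286,2), (4,2), (4,6), (5.429,6), (9,6), (9,2), (5,2), (5,4.5).
By the shoelace formula its area is 19.11.

19.11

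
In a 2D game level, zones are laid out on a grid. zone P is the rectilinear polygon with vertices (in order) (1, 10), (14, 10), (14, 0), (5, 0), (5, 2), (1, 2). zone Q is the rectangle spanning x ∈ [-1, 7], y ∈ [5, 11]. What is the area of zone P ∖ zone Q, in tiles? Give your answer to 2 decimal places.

92.00

|zone P| = 122, |zone P∩zone Q| = 30.
|zone P ∖ zone Q| = |zone P| − |zone P∩zone Q| = 122 − 30 = 92.00.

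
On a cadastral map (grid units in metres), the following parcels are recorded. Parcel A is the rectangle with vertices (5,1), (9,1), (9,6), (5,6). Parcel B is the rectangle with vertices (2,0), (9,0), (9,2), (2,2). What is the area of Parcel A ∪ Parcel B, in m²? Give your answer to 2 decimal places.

By inclusion–exclusion:
Individual areas: |Parcel A| = 20, |Parcel B| = 14.
|Parcel A∩Parcel B|: x∈[5,9], y∈[1,2] → 4·1 = 4.
|Parcel A ∪ Parcel B| = 34 − 4 = 30.00.

30.00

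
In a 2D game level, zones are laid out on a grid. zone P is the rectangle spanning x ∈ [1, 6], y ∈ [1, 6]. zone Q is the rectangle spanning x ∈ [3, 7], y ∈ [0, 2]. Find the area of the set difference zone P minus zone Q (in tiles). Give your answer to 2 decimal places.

22.00

|zone P∩zone Q|: x∈[3,6], y∈[1,2] → 3·1 = 3.
|zone P| = 25.
|zone P ∖ zone Q| = |zone P| − |zone P∩zone Q| = 25 − 3 = 22.00.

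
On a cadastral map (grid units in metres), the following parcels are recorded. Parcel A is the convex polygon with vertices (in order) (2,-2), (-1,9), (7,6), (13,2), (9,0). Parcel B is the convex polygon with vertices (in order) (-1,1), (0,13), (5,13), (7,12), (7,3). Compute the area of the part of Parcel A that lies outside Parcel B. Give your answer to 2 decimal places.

41.21

|Parcel A| = 76.5, |Parcel A∩Parcel B| = 35.2865.
|Parcel A ∖ Parcel B| = |Parcel A| − |Parcel A∩Parcel B| = 76.5 − 35.2865 = 41.21.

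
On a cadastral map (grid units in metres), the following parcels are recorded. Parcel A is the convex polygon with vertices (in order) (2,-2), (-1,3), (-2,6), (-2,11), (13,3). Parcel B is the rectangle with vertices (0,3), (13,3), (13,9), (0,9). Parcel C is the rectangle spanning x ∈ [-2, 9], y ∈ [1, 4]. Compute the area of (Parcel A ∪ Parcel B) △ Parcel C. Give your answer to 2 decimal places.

102.39

|Parcel A ∪ Parcel B| = 127.25.
|(Parcel A ∪ Parcel B) ∩ Parcel C| = 28.9303.
|(Parcel A ∪ Parcel B) △ Parcel C| = 127.25 + 33 − 57.8606 = 102.39.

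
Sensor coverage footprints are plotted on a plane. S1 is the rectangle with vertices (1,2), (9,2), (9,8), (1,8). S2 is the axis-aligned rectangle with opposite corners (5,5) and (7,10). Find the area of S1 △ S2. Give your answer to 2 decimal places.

|S1∩S2|: x∈[5,7], y∈[5,8] → 2·3 = 6.
|S1 △ S2| = |S1| + |S2| − 2·|S1∩S2| = 48 + 10 − 12 = 46.00.

46.00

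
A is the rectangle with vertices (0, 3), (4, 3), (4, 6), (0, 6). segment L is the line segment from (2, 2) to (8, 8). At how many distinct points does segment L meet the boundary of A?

2

The segment meets the boundary at (4,4), (3,3).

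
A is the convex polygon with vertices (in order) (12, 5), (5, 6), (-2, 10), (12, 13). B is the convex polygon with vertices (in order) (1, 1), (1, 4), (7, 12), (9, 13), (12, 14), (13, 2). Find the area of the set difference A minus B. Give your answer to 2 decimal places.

|A| = 66.5, |A∩B| = 48.0691.
|A ∖ B| = |A| − |A∩B| = 66.5 − 48.0691 = 18.43.

18.43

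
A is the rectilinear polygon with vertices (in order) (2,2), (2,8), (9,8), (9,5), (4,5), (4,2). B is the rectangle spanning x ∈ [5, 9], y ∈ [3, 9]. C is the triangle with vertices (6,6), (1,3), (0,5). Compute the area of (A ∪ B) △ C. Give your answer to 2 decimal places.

38.63

|A ∪ B| = 39.
|(A ∪ B) ∩ C| = 3.4333.
|(A ∪ B) △ C| = 39 + 6.5 − 6.8667 = 38.63.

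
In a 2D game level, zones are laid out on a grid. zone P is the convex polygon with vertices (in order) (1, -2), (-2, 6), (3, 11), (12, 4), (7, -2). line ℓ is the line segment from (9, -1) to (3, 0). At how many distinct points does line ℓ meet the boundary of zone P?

1

The segment meets the boundary at (7.976,-0.829).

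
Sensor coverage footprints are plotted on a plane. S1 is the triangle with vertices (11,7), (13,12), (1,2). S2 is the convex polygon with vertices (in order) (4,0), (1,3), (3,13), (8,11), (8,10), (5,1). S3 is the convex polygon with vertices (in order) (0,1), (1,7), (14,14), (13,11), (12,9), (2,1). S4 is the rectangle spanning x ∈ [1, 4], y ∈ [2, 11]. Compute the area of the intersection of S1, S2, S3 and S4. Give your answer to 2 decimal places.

1.44

The intersection is the polygon with vertices (1.667,2.333), (1.546,2.454), (4,4.5), (4,3.5).
By the shoelace formula its area is 1.44.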